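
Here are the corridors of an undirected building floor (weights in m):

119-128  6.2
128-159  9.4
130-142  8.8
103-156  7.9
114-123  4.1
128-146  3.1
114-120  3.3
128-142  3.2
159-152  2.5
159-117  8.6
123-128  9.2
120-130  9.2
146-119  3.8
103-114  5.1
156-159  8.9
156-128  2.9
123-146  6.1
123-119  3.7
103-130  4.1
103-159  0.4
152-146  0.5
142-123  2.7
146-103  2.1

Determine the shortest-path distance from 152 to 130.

6.7 m

Candidate routes:
152 → 146 → 103 → 130: 0.5+2.1+4.1 = 6.7
152 → 159 → 103 → 130: 2.5+0.4+4.1 = 7
152 → 146 → 128 → 142 → 130: 0.5+3.1+3.2+8.8 = 15.6
Cheapest is 152 → 146 → 103 → 130 at 6.7 m.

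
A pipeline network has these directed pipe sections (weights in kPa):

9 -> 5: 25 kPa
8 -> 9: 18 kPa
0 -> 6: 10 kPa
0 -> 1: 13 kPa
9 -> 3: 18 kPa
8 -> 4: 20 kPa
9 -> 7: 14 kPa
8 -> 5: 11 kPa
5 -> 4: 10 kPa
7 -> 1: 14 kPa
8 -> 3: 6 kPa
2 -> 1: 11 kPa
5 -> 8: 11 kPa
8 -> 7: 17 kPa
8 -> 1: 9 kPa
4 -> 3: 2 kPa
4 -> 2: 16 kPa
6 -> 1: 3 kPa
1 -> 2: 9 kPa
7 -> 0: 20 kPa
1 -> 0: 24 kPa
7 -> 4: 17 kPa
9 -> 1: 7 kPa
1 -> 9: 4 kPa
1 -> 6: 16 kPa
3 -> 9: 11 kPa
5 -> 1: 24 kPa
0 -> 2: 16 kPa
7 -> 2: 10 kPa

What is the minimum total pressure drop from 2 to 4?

46 kPa

Settle nodes by increasing distance from 2:
2: 0
1: 11  (via 2)
9: 15  (via 1)
6: 27  (via 1)
7: 29  (via 9)
3: 33  (via 9)
0: 35  (via 1)
5: 40  (via 9)
4: 46  (via 7)
Shortest route: 2–1–9–7–4 = 46 kPa.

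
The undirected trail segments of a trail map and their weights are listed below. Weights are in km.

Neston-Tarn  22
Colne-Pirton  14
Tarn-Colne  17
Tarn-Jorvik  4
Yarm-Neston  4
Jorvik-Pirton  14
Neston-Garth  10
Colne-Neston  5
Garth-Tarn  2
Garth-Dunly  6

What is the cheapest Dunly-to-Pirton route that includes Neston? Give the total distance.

35 km

Shortest Dunly→Neston: Dunly–Garth–Neston = 16
Shortest Neston→Pirton: Neston–Colne–Pirton = 19
Total via Neston: 16 + 19 = 35 km.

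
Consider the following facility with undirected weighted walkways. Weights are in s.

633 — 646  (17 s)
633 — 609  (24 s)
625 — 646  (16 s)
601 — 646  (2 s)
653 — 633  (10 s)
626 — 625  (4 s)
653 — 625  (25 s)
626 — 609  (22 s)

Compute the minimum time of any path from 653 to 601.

Running Dijkstra from 653:
653: 0
633: 10  (via 653)
625: 25  (via 653)
646: 27  (via 633)
626: 29  (via 625)
601: 29  (via 646)
Shortest route: 653–633–646–601 = 29 s.

29 s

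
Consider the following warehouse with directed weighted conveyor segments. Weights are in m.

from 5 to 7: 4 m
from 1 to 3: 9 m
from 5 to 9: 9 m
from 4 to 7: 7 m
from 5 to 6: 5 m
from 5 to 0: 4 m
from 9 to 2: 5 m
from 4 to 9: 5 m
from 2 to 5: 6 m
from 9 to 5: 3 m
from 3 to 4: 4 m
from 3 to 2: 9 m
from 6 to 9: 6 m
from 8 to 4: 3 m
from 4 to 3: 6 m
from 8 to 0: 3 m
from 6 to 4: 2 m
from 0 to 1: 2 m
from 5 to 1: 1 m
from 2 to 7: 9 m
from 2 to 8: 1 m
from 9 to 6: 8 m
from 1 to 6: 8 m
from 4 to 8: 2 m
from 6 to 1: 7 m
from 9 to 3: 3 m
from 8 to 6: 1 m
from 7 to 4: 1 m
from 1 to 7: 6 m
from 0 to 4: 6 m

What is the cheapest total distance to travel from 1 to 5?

15 m

Running Dijkstra from 1:
1: 0
7: 6  (via 1)
4: 7  (via 7)
6: 8  (via 1)
3: 9  (via 1)
8: 9  (via 4)
0: 12  (via 8)
9: 12  (via 4)
5: 15  (via 9)
Shortest route: 1 → 7 → 4 → 9 → 5 = 15 m.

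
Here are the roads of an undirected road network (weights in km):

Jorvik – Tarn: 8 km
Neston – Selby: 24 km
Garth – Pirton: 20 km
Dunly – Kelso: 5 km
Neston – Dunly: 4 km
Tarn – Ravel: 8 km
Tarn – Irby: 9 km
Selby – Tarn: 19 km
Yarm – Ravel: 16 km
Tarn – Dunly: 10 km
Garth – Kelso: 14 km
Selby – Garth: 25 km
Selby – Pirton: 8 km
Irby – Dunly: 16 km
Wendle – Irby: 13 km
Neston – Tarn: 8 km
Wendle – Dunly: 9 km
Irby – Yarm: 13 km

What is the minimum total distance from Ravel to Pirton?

35 km

Shortest distances from Ravel:
Ravel: 0
Tarn: 8  (via Ravel)
Neston: 16  (via Tarn)
Yarm: 16  (via Ravel)
Jorvik: 16  (via Tarn)
Irby: 17  (via Tarn)
Dunly: 18  (via Tarn)
Kelso: 23  (via Dunly)
Wendle: 27  (via Dunly)
Selby: 27  (via Tarn)
Pirton: 35  (via Selby)
Shortest route: Ravel–Tarn–Selby–Pirton = 35 km.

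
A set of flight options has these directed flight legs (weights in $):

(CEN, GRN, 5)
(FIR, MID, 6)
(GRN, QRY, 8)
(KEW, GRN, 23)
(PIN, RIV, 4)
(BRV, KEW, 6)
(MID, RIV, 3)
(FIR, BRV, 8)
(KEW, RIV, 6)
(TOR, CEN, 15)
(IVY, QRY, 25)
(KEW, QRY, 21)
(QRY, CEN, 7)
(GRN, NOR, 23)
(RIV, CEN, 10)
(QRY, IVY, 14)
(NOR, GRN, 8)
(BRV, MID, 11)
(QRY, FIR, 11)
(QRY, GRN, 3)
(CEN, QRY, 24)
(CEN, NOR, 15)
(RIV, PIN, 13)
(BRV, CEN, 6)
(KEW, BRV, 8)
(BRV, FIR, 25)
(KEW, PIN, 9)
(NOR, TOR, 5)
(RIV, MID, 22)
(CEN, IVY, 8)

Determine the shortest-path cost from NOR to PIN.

$49

Compare a few routes:
NOR - GRN - QRY - FIR - MID - RIV - PIN: 8+8+11+6+3+13 = 49
NOR - GRN - QRY - FIR - BRV - KEW - PIN: 8+8+11+8+6+9 = 50
NOR - GRN - QRY - FIR - BRV - KEW - RIV - PIN: 8+8+11+8+6+6+13 = 60
NOR - GRN - QRY - FIR - BRV - MID - RIV - PIN: 8+8+11+8+11+3+13 = 62
The minimum is $49 via NOR - GRN - QRY - FIR - MID - RIV - PIN.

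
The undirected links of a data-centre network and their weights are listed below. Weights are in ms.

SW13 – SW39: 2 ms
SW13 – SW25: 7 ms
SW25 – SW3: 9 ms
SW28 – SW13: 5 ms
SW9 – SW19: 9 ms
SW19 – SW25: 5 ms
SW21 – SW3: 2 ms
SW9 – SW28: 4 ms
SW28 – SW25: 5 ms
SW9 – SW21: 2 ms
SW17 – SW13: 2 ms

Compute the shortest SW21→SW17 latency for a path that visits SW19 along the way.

25 ms

Shortest SW21→SW19: SW21–SW9–SW19 = 11
Best SW19 to SW17: SW19–SW25–SW13–SW17 costing 14
Total via SW19: 11 + 14 = 25 ms.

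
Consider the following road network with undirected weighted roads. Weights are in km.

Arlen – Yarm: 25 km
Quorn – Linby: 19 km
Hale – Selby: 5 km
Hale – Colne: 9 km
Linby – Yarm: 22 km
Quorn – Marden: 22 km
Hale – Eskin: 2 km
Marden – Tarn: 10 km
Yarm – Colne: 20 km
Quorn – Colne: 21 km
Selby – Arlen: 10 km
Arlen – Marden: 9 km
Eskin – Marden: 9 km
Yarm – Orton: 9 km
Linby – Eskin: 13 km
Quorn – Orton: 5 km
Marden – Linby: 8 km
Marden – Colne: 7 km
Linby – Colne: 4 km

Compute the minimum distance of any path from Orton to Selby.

40 km

Shortest distances from Orton:
Orton: 0
Quorn: 5  (via Orton)
Yarm: 9  (via Orton)
Linby: 24  (via Quorn)
Colne: 26  (via Quorn)
Marden: 27  (via Quorn)
Arlen: 34  (via Yarm)
Hale: 35  (via Colne)
Eskin: 36  (via Marden)
Tarn: 37  (via Marden)
Selby: 40  (via Hale)
Shortest route: Orton–Quorn–Colne–Hale–Selby = 40 km.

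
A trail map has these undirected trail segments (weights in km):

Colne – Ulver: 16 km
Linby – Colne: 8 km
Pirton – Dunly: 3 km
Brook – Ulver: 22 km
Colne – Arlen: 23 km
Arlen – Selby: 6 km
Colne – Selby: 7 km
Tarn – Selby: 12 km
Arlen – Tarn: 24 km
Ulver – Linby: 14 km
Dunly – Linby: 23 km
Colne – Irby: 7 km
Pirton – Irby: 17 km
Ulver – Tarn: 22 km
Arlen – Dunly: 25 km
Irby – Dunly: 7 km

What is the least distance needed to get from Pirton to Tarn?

Shortest distances from Pirton:
Pirton: 0
Dunly: 3  (via Pirton)
Irby: 10  (via Dunly)
Colne: 17  (via Irby)
Selby: 24  (via Colne)
Linby: 25  (via Colne)
Arlen: 28  (via Dunly)
Ulver: 33  (via Colne)
Tarn: 36  (via Selby)
Shortest route: Pirton → Dunly → Irby → Colne → Selby → Tarn = 36 km.

36 km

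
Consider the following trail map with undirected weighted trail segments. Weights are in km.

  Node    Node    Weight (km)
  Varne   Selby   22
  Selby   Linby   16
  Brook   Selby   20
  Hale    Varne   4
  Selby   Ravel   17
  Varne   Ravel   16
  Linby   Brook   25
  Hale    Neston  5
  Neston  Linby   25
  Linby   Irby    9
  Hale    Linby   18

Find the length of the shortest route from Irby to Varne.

Candidate routes:
Irby–Linby–Selby–Varne: 9+16+22 = 47
Irby–Linby–Hale–Varne: 9+18+4 = 31
Irby–Linby–Selby–Ravel–Varne: 9+16+17+16 = 58
Irby–Linby–Neston–Hale–Varne: 9+25+5+4 = 43
The minimum is 31 km via Irby–Linby–Hale–Varne.

31 km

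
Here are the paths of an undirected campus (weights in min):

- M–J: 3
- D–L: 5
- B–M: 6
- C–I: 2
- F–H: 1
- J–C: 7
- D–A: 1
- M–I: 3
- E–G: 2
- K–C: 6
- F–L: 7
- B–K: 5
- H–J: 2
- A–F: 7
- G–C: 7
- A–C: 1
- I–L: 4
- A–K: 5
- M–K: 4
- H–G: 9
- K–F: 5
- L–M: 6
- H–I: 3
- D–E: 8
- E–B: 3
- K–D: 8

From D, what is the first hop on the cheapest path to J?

A

Enumerating some paths:
D–A–C–I–M–J: 1+1+2+3+3 = 10
D–A–C–J: 1+1+7 = 9
The minimum is 9 min via D–A–C–J.
So from D the first move is to A.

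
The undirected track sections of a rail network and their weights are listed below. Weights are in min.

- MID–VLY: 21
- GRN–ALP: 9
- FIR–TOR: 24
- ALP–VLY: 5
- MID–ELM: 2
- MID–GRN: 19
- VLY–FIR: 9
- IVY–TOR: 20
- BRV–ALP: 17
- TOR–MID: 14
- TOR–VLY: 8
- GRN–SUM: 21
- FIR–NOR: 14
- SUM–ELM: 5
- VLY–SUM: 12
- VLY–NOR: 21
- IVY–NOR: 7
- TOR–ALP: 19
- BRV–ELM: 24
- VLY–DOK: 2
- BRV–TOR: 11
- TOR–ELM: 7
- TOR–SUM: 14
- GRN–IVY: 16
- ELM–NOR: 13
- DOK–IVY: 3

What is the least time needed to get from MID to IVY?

22 min

Running Dijkstra from MID:
MID: 0
ELM: 2  (via MID)
SUM: 7  (via ELM)
TOR: 9  (via ELM)
NOR: 15  (via ELM)
VLY: 17  (via TOR)
GRN: 19  (via MID)
DOK: 19  (via VLY)
BRV: 20  (via TOR)
IVY: 22  (via NOR)
Shortest route: MID–ELM–NOR–IVY = 22 min.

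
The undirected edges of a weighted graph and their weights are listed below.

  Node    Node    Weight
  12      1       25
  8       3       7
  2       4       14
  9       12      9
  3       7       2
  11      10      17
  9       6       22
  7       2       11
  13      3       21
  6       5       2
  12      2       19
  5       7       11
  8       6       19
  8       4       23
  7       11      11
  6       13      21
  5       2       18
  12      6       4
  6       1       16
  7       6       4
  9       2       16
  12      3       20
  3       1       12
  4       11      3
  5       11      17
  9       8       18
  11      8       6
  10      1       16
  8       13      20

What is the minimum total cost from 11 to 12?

19

Candidate routes:
11 → 7 → 5 → 6 → 12: 11+11+2+4 = 28
11 → 5 → 6 → 12: 17+2+4 = 23
11 → 7 → 6 → 12: 11+4+4 = 19
11 → 8 → 3 → 7 → 6 → 12: 6+7+2+4+4 = 23
Cheapest is 11 → 7 → 6 → 12 at 19.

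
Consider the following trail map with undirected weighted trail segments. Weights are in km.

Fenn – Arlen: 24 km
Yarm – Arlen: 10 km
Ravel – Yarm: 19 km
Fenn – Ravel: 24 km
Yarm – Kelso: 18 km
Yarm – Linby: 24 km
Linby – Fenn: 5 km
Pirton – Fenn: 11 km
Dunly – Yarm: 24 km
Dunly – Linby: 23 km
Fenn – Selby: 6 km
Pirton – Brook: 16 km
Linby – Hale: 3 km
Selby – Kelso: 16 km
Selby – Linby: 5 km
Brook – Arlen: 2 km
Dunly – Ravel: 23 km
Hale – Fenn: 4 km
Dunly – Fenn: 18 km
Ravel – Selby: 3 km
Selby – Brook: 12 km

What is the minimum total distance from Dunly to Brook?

36 km

Shortest distances from Dunly:
Dunly: 0
Fenn: 18  (via Dunly)
Hale: 22  (via Fenn)
Linby: 23  (via Dunly)
Ravel: 23  (via Dunly)
Selby: 24  (via Fenn)
Yarm: 24  (via Dunly)
Pirton: 29  (via Fenn)
Arlen: 34  (via Yarm)
Brook: 36  (via Selby)
Shortest route: Dunly → Fenn → Selby → Brook = 36 km.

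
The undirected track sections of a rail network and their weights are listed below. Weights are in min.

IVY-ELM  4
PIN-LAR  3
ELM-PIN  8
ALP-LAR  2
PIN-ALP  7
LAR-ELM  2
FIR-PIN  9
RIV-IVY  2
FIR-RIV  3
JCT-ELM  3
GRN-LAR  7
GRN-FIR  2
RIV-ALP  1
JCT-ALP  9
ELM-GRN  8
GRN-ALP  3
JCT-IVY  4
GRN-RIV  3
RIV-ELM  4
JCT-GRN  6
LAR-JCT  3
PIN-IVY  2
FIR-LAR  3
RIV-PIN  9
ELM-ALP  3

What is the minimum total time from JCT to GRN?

Compare a few routes:
JCT–GRN: 6 = 6
JCT–LAR–FIR–GRN: 3+3+2 = 8
Cheapest is JCT–GRN at 6 min.

6 min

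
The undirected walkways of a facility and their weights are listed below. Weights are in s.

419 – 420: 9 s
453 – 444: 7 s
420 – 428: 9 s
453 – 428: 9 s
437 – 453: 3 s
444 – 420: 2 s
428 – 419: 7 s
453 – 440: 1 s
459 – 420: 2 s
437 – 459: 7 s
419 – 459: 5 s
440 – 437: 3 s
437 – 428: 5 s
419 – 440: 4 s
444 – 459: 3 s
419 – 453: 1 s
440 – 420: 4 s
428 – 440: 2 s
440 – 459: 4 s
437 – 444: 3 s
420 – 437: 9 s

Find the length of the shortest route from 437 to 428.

5 s

Running Dijkstra from 437:
437: 0
444: 3  (via 437)
440: 3  (via 437)
453: 3  (via 437)
419: 4  (via 453)
420: 5  (via 444)
428: 5  (via 437)
Shortest route: 437 → 428 = 5 s.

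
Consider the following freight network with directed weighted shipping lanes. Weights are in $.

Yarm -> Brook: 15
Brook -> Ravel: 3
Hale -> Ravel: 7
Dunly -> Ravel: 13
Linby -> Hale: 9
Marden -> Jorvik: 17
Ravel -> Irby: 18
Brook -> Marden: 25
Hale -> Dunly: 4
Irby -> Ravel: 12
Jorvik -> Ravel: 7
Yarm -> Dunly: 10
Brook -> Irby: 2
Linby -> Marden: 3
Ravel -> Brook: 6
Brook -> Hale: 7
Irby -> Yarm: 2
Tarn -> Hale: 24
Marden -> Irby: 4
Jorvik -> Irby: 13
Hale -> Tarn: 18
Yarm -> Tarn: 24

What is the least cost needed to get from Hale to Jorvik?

Candidate routes:
Hale - Dunly - Ravel - Brook - Marden - Jorvik: 4+13+6+25+17 = 65
Hale - Ravel - Brook - Marden - Jorvik: 7+6+25+17 = 55
The minimum is $55 via Hale - Ravel - Brook - Marden - Jorvik.

$55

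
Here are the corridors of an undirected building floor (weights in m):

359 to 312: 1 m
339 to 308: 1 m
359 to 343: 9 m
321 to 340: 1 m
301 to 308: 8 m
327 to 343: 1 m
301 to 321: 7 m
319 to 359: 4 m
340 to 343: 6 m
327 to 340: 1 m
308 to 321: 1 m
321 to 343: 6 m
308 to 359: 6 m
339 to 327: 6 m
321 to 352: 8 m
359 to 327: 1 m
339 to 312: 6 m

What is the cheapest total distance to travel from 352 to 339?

10 m

Compare a few routes:
352–321–340–327–359–308–339: 8+1+1+1+6+1 = 18
352–321–308–339: 8+1+1 = 10
352–321–340–327–339: 8+1+1+6 = 16
The minimum is 10 m via 352–321–308–339.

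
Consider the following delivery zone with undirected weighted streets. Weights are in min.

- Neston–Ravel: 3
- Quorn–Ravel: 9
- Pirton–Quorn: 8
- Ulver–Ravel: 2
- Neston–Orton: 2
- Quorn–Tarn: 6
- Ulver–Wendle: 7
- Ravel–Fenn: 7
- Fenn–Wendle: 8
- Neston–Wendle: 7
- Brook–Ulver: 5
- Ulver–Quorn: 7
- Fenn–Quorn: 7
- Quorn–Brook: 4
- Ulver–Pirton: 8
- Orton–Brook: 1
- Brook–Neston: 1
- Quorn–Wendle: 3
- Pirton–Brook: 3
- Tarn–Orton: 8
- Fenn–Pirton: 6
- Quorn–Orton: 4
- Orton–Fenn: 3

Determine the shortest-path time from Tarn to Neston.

Candidate routes:
Tarn–Quorn–Brook–Neston: 6+4+1 = 11
Tarn–Orton–Neston: 8+2 = 10
The minimum is 10 min via Tarn–Orton–Neston.

10 min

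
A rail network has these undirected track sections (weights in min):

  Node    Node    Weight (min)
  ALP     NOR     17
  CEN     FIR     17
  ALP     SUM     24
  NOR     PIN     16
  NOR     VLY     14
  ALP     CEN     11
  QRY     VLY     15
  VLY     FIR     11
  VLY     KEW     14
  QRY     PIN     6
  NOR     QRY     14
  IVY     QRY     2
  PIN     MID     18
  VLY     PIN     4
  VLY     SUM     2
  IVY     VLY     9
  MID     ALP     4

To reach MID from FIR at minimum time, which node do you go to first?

Enumerating some paths:
FIR - VLY - SUM - ALP - MID: 11+2+24+4 = 41
FIR - CEN - ALP - MID: 17+11+4 = 32
FIR - VLY - PIN - MID: 11+4+18 = 33
The minimum is 32 min via FIR - CEN - ALP - MID.
So from FIR the first move is to CEN.

CEN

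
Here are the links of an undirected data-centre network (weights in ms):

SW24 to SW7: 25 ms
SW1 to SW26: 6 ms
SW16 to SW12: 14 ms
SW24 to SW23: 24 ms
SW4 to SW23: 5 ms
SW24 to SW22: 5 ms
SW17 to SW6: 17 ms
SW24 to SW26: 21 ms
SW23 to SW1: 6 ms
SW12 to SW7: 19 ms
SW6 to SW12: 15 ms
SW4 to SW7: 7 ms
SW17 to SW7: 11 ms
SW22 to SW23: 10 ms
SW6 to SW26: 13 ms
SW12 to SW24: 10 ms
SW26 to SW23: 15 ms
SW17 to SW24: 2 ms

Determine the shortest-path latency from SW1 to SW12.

31 ms

Settle nodes by increasing distance from SW1:
SW1: 0
SW23: 6  (via SW1)
SW26: 6  (via SW1)
SW4: 11  (via SW23)
SW22: 16  (via SW23)
SW7: 18  (via SW4)
SW6: 19  (via SW26)
SW24: 21  (via SW22)
SW17: 23  (via SW24)
SW12: 31  (via SW24)
Shortest route: SW1–SW23–SW22–SW24–SW12 = 31 ms.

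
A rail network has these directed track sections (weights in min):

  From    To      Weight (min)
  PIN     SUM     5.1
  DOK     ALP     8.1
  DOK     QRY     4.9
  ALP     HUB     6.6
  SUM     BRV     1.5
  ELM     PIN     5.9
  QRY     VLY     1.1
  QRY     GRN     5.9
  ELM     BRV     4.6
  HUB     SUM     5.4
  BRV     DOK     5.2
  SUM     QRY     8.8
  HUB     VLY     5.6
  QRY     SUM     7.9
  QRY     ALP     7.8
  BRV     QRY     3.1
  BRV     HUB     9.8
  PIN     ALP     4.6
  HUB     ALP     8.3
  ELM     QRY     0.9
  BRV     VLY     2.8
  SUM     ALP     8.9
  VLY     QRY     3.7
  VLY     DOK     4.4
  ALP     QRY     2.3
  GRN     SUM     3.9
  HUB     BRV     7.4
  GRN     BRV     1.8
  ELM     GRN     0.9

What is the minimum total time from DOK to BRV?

12.6 min

Running Dijkstra from DOK:
DOK: 0
QRY: 4.9  (via DOK)
VLY: 6  (via QRY)
ALP: 8.1  (via DOK)
GRN: 10.8  (via QRY)
BRV: 12.6  (via GRN)
Shortest route: DOK → QRY → GRN → BRV = 12.6 min.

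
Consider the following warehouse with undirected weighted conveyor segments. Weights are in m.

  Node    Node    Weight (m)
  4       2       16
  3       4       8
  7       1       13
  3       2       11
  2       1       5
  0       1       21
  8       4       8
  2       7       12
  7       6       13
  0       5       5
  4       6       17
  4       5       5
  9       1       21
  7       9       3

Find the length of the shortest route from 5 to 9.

36 m

Shortest distances from 5:
5: 0
0: 5  (via 5)
4: 5  (via 5)
3: 13  (via 4)
8: 13  (via 4)
2: 21  (via 4)
6: 22  (via 4)
1: 26  (via 0)
7: 33  (via 2)
9: 36  (via 7)
Shortest route: 5–4–2–7–9 = 36 m.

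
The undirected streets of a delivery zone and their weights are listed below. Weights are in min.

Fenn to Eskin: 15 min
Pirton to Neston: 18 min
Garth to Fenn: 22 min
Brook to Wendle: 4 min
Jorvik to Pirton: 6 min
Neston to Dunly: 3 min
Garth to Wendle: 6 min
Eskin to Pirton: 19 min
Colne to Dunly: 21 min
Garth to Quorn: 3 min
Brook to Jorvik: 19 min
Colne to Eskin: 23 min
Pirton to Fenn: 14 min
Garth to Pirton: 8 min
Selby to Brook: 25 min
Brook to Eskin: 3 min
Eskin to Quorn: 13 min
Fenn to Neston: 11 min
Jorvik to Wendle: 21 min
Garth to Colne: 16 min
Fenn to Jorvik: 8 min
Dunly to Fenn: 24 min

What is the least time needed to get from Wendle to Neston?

32 min

Running Dijkstra from Wendle:
Wendle: 0
Brook: 4  (via Wendle)
Garth: 6  (via Wendle)
Eskin: 7  (via Brook)
Quorn: 9  (via Garth)
Pirton: 14  (via Garth)
Jorvik: 20  (via Pirton)
Fenn: 22  (via Eskin)
Colne: 22  (via Garth)
Selby: 29  (via Brook)
Neston: 32  (via Pirton)
Shortest route: Wendle–Garth–Pirton–Neston = 32 min.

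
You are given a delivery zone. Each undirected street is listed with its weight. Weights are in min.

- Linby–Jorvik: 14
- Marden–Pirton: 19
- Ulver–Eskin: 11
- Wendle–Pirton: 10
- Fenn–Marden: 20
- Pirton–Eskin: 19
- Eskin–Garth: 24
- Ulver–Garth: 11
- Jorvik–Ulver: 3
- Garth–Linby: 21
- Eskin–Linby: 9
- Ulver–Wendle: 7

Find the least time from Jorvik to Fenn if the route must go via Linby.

Best Jorvik to Linby: Jorvik–Linby costing 14
Best Linby to Fenn: Linby–Eskin–Pirton–Marden–Fenn costing 67
Total via Linby: 14 + 67 = 81 min.

81 min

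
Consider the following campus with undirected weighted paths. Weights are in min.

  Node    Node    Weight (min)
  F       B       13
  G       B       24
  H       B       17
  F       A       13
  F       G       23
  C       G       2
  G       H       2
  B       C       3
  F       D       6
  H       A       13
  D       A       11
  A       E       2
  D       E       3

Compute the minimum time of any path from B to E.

22 min

Running Dijkstra from B:
B: 0
C: 3  (via B)
G: 5  (via C)
H: 7  (via G)
F: 13  (via B)
D: 19  (via F)
A: 20  (via H)
E: 22  (via D)
Shortest route: B–F–D–E = 22 min.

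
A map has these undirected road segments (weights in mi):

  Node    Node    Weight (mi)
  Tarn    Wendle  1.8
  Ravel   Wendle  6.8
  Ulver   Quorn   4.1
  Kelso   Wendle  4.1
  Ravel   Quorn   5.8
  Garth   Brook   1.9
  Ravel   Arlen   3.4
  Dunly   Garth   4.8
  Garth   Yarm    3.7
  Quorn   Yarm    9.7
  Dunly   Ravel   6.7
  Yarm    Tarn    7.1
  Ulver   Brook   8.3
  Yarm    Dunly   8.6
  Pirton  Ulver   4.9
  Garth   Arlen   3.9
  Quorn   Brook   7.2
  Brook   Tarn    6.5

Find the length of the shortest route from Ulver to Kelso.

20.7 mi

Compare a few routes:
Ulver–Quorn–Brook–Tarn–Wendle–Kelso: 4.1+7.2+6.5+1.8+4.1 = 23.7
Ulver–Quorn–Ravel–Wendle–Kelso: 4.1+5.8+6.8+4.1 = 20.8
Ulver–Brook–Tarn–Wendle–Kelso: 8.3+6.5+1.8+4.1 = 20.7
The minimum is 20.7 mi via Ulver–Brook–Tarn–Wendle–Kelso.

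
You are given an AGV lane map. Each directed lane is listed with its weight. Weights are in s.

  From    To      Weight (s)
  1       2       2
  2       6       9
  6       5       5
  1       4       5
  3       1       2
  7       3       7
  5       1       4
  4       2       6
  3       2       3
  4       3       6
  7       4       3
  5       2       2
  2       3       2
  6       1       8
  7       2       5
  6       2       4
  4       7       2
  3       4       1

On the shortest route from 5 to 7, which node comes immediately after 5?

2

Enumerating some paths:
5 - 2 - 3 - 4 - 7: 2+2+1+2 = 7
5 - 1 - 4 - 7: 4+5+2 = 11
The minimum is 7 s via 5 - 2 - 3 - 4 - 7.
So from 5 the first move is to 2.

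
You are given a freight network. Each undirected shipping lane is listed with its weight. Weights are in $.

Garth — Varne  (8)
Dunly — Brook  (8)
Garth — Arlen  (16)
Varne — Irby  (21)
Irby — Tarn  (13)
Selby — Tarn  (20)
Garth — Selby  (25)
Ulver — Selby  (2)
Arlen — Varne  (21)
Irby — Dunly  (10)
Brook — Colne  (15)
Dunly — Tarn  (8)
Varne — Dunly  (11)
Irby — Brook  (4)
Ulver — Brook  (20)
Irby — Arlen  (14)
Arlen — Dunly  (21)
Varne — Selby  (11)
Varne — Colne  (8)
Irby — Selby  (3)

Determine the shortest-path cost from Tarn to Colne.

$27

Settle nodes by increasing distance from Tarn:
Tarn: 0
Dunly: 8  (via Tarn)
Irby: 13  (via Tarn)
Brook: 16  (via Dunly)
Selby: 16  (via Irby)
Ulver: 18  (via Selby)
Varne: 19  (via Dunly)
Colne: 27  (via Varne)
Shortest route: Tarn → Dunly → Varne → Colne = $27.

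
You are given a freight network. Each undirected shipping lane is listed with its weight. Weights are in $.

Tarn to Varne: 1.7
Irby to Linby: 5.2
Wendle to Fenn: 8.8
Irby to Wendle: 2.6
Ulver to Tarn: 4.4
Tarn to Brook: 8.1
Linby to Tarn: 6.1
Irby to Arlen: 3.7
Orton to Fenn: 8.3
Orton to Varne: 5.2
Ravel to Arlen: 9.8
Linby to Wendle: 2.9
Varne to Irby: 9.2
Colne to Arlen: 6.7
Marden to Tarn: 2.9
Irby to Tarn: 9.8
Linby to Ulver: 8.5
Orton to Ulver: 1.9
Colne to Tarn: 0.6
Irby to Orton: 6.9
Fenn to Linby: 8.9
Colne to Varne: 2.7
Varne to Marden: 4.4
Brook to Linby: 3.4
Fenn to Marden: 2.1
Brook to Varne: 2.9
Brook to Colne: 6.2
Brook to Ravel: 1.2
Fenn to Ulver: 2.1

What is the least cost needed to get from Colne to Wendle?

Settle nodes by increasing distance from Colne:
Colne: 0
Tarn: 0.6  (via Colne)
Varne: 2.3  (via Tarn)
Marden: 3.5  (via Tarn)
Ulver: 5  (via Tarn)
Brook: 5.2  (via Varne)
Fenn: 5.6  (via Marden)
Ravel: 6.4  (via Brook)
Linby: 6.7  (via Tarn)
Arlen: 6.7  (via Colne)
Orton: 6.9  (via Ulver)
Wendle: 9.6  (via Linby)
Shortest route: Colne → Tarn → Linby → Wendle = $9.6.

$9.6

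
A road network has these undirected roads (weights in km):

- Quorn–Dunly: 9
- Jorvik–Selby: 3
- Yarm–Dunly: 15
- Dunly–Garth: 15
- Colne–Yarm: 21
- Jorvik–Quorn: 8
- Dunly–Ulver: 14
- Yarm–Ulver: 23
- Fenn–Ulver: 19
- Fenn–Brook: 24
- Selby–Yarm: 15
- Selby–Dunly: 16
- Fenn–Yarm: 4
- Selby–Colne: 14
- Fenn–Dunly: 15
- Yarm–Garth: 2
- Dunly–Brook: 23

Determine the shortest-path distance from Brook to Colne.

Settle nodes by increasing distance from Brook:
Brook: 0
Dunly: 23  (via Brook)
Fenn: 24  (via Brook)
Yarm: 28  (via Fenn)
Garth: 30  (via Yarm)
Quorn: 32  (via Dunly)
Ulver: 37  (via Dunly)
Selby: 39  (via Dunly)
Jorvik: 40  (via Quorn)
Colne: 49  (via Yarm)
Shortest route: Brook–Fenn–Yarm–Colne = 49 km.

49 km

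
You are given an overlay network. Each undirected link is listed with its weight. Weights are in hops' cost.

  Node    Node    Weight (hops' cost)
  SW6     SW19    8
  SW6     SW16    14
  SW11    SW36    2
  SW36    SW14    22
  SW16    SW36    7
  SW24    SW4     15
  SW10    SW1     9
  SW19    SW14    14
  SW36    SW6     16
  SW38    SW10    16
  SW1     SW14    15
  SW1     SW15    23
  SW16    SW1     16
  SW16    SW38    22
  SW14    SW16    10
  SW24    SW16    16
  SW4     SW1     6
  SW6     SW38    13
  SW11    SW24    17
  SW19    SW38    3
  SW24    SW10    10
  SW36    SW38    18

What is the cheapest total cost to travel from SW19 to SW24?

Enumerating some paths:
SW19 - SW6 - SW16 - SW24: 8+14+16 = 38
SW19 - SW38 - SW10 - SW24: 3+16+10 = 29
SW19 - SW14 - SW16 - SW24: 14+10+16 = 40
The minimum is 29 hops' cost via SW19 - SW38 - SW10 - SW24.

29 hops' cost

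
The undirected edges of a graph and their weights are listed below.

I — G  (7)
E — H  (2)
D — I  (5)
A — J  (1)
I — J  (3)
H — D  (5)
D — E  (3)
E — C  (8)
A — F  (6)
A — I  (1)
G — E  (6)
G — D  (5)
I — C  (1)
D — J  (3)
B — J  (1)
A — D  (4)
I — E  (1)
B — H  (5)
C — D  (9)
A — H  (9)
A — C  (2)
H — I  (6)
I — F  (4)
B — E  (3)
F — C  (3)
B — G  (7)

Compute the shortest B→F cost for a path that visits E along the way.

Shortest B→E: B–E = 3
Shortest E→F: E–I–F = 5
Total via E: 3 + 5 = 8.

8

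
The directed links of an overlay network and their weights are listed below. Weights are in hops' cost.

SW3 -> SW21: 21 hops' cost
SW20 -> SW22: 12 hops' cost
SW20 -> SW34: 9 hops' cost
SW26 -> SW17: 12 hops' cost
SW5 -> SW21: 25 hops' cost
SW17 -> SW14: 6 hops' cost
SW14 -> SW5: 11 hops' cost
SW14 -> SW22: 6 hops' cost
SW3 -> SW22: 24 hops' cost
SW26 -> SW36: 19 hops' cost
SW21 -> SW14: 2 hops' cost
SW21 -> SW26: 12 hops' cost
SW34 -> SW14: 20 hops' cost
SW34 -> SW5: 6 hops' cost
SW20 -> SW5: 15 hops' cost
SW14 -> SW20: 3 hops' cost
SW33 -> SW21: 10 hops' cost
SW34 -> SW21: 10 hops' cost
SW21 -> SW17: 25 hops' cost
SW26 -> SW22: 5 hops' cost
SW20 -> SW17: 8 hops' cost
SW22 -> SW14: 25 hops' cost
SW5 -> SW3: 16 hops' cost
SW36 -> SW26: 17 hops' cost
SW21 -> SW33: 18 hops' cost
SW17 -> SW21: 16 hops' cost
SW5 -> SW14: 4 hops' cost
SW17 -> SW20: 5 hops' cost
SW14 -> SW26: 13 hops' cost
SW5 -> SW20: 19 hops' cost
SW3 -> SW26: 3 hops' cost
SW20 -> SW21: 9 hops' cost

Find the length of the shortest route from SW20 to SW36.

Compare a few routes:
SW20 - SW17 - SW14 - SW26 - SW36: 8+6+13+19 = 46
SW20 - SW21 - SW14 - SW26 - SW36: 9+2+13+19 = 43
SW20 - SW21 - SW26 - SW36: 9+12+19 = 40
The minimum is 40 hops' cost via SW20 - SW21 - SW26 - SW36.

40 hops' cost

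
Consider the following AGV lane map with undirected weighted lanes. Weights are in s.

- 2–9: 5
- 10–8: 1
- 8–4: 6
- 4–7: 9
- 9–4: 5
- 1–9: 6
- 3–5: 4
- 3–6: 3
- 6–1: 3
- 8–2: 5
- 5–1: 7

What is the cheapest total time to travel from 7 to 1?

Running Dijkstra from 7:
7: 0
4: 9  (via 7)
9: 14  (via 4)
8: 15  (via 4)
10: 16  (via 8)
2: 19  (via 9)
1: 20  (via 9)
Shortest route: 7–4–9–1 = 20 s.

20 s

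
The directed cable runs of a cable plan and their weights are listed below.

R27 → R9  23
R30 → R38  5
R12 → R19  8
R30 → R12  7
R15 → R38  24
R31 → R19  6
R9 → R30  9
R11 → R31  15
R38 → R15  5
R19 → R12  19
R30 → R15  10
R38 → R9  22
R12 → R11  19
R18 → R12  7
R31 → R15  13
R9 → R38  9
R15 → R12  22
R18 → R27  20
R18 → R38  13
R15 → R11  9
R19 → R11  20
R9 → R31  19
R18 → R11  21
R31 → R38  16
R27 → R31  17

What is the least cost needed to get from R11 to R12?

40

Candidate routes:
R11 - R31 - R15 - R12: 15+13+22 = 50
R11 - R31 - R38 - R15 - R12: 15+16+5+22 = 58
R11 - R31 - R19 - R12: 15+6+19 = 40
Cheapest is R11 - R31 - R19 - R12 at 40.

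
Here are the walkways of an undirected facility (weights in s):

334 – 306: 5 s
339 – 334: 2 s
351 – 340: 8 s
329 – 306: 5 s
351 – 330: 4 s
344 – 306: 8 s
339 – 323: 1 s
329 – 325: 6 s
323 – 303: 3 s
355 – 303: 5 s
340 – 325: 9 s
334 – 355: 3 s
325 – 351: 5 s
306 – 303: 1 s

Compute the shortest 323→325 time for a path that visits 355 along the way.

23 s

Best 323 to 355: 323–339–334–355 costing 6
Shortest 355→325: 355–303–306–329–325 = 17
Total via 355: 6 + 17 = 23 s.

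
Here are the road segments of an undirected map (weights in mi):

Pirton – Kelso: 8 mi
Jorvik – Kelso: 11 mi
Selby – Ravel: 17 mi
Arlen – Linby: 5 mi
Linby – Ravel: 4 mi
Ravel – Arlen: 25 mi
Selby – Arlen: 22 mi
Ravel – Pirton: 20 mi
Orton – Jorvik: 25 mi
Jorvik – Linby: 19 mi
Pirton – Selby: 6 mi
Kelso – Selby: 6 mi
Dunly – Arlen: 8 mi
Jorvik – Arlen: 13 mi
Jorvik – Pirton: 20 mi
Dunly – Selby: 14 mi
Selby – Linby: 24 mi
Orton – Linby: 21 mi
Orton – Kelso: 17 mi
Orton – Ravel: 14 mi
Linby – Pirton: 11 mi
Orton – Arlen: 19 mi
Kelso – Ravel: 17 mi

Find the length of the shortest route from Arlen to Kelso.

Settle nodes by increasing distance from Arlen:
Arlen: 0
Linby: 5  (via Arlen)
Dunly: 8  (via Arlen)
Ravel: 9  (via Linby)
Jorvik: 13  (via Arlen)
Pirton: 16  (via Linby)
Orton: 19  (via Arlen)
Selby: 22  (via Arlen)
Kelso: 24  (via Jorvik)
Shortest route: Arlen → Jorvik → Kelso = 24 mi.

24 mi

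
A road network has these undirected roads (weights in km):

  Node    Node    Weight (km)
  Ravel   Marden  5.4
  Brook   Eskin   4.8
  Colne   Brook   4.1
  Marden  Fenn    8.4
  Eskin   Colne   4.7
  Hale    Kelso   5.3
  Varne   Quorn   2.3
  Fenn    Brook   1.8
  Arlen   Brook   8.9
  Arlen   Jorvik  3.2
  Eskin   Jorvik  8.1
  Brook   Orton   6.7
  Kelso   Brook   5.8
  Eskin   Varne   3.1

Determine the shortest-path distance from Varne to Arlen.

Compare a few routes:
Varne - Eskin - Brook - Arlen: 3.1+4.8+8.9 = 16.8
Varne - Eskin - Jorvik - Arlen: 3.1+8.1+3.2 = 14.4
Varne - Eskin - Colne - Brook - Arlen: 3.1+4.7+4.1+8.9 = 20.8
The minimum is 14.4 km via Varne - Eskin - Jorvik - Arlen.

14.4 km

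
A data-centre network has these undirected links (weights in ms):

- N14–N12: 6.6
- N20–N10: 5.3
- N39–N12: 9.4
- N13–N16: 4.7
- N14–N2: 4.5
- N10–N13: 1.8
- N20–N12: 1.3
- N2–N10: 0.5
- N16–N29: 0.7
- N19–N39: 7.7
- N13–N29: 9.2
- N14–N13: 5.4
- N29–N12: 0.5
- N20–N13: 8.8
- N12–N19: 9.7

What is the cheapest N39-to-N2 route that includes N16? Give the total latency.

17.6 ms

Shortest N39→N16: N39 → N12 → N29 → N16 = 10.6
Shortest N16→N2: N16 → N13 → N10 → N2 = 7
Total via N16: 10.6 + 7 = 17.6 ms.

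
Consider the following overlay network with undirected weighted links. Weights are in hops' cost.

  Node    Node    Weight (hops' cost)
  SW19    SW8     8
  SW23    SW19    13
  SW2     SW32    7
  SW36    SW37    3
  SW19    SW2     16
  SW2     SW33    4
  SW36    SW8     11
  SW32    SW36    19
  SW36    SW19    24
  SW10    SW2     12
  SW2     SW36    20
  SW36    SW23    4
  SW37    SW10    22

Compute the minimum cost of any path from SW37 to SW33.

Compare a few routes:
SW37 - SW36 - SW2 - SW33: 3+20+4 = 27
SW37 - SW36 - SW32 - SW2 - SW33: 3+19+7+4 = 33
Cheapest is SW37 - SW36 - SW2 - SW33 at 27 hops' cost.

27 hops' cost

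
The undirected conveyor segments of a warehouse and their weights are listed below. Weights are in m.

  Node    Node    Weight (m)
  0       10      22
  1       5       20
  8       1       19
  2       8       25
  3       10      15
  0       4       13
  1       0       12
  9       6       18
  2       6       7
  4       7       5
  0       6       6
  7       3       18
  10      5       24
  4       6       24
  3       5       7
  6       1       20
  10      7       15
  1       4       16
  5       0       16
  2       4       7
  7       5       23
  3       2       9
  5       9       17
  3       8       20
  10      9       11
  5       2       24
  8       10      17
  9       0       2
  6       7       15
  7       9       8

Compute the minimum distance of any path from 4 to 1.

16 m

Candidate routes:
4 → 2 → 6 → 0 → 1: 7+7+6+12 = 32
4 → 7 → 9 → 0 → 1: 5+8+2+12 = 27
4 → 1: 16 = 16
4 → 0 → 1: 13+12 = 25
Cheapest is 4 → 1 at 16 m.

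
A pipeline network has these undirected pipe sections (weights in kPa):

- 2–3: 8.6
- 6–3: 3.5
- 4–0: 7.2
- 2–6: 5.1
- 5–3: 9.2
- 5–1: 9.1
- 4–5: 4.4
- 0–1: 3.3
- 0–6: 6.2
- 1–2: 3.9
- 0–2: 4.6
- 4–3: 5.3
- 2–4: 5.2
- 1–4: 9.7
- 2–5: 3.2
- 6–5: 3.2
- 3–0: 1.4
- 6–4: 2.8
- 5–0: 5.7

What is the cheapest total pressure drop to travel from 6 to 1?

8.2 kPa

Candidate routes:
6–2–1: 5.1+3.9 = 9
6–3–0–1: 3.5+1.4+3.3 = 8.2
The minimum is 8.2 kPa via 6–3–0–1.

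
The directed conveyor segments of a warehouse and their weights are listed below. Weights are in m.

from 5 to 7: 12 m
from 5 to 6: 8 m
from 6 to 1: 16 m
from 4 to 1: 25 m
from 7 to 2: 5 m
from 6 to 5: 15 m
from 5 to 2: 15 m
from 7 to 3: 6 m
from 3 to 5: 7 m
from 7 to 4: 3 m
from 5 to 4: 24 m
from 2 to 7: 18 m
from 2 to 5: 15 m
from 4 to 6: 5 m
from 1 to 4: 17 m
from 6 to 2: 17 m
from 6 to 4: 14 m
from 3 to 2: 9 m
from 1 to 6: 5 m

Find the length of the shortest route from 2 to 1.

39 m

Compare a few routes:
2–7–4–6–1: 18+3+5+16 = 42
2–5–6–1: 15+8+16 = 39
The minimum is 39 m via 2–5–6–1.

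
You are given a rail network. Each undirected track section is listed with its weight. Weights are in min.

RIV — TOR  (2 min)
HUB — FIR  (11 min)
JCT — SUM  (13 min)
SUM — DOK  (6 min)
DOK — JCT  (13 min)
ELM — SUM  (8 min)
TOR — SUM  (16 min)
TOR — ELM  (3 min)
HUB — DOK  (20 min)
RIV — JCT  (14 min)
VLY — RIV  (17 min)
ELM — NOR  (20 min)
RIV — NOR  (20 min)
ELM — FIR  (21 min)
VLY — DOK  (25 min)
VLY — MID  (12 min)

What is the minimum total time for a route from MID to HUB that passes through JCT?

Shortest MID→JCT: MID–VLY–RIV–JCT = 43
Best JCT to HUB: JCT–DOK–HUB costing 33
Total via JCT: 43 + 33 = 76 min.

76 min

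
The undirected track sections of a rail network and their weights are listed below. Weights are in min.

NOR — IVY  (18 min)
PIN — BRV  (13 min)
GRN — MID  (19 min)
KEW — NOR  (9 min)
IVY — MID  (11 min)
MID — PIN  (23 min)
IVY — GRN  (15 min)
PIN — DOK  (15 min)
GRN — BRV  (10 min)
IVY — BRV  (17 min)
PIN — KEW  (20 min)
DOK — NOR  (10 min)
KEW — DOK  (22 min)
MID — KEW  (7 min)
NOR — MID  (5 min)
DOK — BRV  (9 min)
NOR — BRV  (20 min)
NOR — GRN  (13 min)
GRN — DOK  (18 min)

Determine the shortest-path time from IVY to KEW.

18 min

Candidate routes:
IVY - MID - KEW: 11+7 = 18
IVY - NOR - KEW: 18+9 = 27
IVY - MID - NOR - KEW: 11+5+9 = 25
Cheapest is IVY - MID - KEW at 18 min.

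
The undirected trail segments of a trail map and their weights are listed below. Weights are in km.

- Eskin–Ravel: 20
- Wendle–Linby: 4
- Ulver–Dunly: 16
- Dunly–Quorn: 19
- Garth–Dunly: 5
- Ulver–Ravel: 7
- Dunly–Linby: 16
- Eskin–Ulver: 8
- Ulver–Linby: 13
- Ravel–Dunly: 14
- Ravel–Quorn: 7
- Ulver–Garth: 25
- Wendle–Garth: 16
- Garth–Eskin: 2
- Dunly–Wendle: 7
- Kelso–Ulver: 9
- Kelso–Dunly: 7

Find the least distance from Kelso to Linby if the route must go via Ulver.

Best Kelso to Ulver: Kelso–Ulver costing 9
Shortest Ulver→Linby: Ulver–Linby = 13
Total via Ulver: 9 + 13 = 22 km.

22 km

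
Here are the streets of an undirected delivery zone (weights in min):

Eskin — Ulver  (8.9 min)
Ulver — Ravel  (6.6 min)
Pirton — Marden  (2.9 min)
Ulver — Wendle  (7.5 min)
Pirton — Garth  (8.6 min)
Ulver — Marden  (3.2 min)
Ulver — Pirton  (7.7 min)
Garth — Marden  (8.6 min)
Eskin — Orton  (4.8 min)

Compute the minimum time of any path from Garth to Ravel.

Compare a few routes:
Garth - Pirton - Marden - Ulver - Ravel: 8.6+2.9+3.2+6.6 = 21.3
Garth - Marden - Ulver - Ravel: 8.6+3.2+6.6 = 18.4
Garth - Pirton - Ulver - Ravel: 8.6+7.7+6.6 = 22.9
Cheapest is Garth - Marden - Ulver - Ravel at 18.4 min.

18.4 min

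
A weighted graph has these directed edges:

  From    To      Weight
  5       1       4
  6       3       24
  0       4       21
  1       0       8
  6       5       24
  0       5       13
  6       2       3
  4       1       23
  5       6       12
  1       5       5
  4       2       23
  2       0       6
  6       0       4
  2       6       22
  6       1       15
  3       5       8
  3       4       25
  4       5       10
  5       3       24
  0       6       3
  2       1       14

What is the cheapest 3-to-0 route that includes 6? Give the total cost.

Shortest 3→6: 3 → 5 → 6 = 20
Shortest 6→0: 6 → 0 = 4
Total via 6: 20 + 4 = 24.

24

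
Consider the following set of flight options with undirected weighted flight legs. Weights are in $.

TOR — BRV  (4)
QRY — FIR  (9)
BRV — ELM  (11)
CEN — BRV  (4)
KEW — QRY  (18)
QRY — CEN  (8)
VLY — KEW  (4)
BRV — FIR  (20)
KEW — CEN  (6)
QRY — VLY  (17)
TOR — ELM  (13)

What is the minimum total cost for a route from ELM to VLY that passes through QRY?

$40

Shortest ELM→QRY: ELM–BRV–CEN–QRY = 23
Best QRY to VLY: QRY–VLY costing 17
Total via QRY: 23 + 17 = $40.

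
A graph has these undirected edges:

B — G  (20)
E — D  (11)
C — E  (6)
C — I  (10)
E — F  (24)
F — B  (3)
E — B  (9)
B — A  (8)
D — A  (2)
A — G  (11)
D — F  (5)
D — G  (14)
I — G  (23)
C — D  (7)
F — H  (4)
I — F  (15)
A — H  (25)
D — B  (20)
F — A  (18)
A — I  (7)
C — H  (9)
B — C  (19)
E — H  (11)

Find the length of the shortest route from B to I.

Running Dijkstra from B:
B: 0
F: 3  (via B)
H: 7  (via F)
A: 8  (via B)
D: 8  (via F)
E: 9  (via B)
C: 15  (via D)
I: 15  (via A)
Shortest route: B–A–I = 15.

15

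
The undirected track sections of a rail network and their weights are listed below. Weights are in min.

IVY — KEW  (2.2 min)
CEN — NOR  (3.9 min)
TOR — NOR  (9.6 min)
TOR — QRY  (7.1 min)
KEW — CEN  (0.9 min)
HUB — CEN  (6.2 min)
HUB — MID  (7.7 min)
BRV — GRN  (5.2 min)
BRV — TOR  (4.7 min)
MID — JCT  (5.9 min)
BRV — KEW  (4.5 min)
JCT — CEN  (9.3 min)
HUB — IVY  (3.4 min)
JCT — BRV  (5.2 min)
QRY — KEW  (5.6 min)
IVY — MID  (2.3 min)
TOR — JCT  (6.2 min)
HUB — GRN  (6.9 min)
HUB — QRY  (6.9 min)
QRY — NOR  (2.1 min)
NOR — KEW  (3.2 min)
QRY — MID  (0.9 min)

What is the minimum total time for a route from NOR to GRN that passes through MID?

Shortest NOR→MID: NOR → QRY → MID = 3
Shortest MID→GRN: MID → IVY → HUB → GRN = 12.6
Total via MID: 3 + 12.6 = 15.6 min.

15.6 min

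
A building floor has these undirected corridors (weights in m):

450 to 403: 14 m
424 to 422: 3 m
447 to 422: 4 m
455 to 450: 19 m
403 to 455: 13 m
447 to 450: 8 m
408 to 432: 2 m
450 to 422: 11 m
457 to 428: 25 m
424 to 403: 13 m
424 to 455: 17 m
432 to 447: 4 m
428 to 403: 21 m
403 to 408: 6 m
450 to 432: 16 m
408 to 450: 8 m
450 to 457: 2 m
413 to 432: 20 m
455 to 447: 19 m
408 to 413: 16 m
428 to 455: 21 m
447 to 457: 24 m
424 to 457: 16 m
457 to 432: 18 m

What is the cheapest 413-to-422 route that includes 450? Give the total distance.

Best 413 to 450: 413–408–450 costing 24
Shortest 450→422: 450–422 = 11
Total via 450: 24 + 11 = 35 m.

35 m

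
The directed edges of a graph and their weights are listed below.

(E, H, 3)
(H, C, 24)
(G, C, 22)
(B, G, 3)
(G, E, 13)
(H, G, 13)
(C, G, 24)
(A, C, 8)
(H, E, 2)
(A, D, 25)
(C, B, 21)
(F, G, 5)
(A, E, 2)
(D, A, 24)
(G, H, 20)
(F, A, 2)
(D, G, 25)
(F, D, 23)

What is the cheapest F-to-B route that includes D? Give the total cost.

Shortest F→D: F → D = 23
Best D to B: D → A → C → B costing 53
Total via D: 23 + 53 = 76.

76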